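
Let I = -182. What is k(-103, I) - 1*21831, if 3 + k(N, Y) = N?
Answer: -21937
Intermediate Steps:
k(N, Y) = -3 + N
k(-103, I) - 1*21831 = (-3 - 103) - 1*21831 = -106 - 21831 = -21937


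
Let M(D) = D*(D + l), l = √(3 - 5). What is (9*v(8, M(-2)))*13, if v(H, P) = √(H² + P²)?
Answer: 234*√(18 - 4*I*√2) ≈ 1004.7 - 154.15*I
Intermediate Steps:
l = I*√2 (l = √(-2) = I*√2 ≈ 1.4142*I)
M(D) = D*(D + I*√2)
(9*v(8, M(-2)))*13 = (9*√(8² + (-2*(-2 + I*√2))²))*13 = (9*√(64 + (4 - 2*I*√2)²))*13 = 117*√(64 + (4 - 2*I*√2)²)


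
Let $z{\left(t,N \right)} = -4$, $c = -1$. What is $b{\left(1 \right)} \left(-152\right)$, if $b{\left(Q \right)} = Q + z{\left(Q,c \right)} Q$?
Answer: $456$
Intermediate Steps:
$b{\left(Q \right)} = - 3 Q$ ($b{\left(Q \right)} = Q - 4 Q = - 3 Q$)
$b{\left(1 \right)} \left(-152\right) = \left(-3\right) 1 \left(-152\right) = \left(-3\right) \left(-152\right) = 456$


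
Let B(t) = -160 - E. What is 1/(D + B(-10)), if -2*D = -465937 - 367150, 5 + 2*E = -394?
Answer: 1/416583 ≈ 2.4005e-6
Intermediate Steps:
E = -399/2 (E = -5/2 + (½)*(-394) = -5/2 - 197 = -399/2 ≈ -199.50)
B(t) = 79/2 (B(t) = -160 - 1*(-399/2) = -160 + 399/2 = 79/2)
D = 833087/2 (D = -(-465937 - 367150)/2 = -½*(-833087) = 833087/2 ≈ 4.1654e+5)
1/(D + B(-10)) = 1/(833087/2 + 79/2) = 1/416583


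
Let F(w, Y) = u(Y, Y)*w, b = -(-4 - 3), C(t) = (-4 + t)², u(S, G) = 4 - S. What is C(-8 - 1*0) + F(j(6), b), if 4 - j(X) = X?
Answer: 150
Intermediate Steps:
j(X) = 4 - X
b = 7 (b = -1*(-7) = 7)
F(w, Y) = w*(4 - Y) (F(w, Y) = (4 - Y)*w = w*(4 - Y))
C(-8 - 1*0) + F(j(6), b) = (-4 + (-8 - 1*0))² + (4 - 1*6)*(4 - 1*7) = (-4 + (-8 + 0))² + (4 - 6)*(4 - 7) = (-4 - 8)² - 2*(-3) = (-12)² + 6 = 144 + 6 = 150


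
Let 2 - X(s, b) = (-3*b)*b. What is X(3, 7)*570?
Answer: 84930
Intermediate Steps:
X(s, b) = 2 + 3*b² (X(s, b) = 2 - (-3*b)*b = 2 - (-3)*b² = 2 + 3*b²)
X(3, 7)*570 = (2 + 3*7²)*570 = (2 + 3*49)*570 = (2 + 147)*570 = 149*570 = 84930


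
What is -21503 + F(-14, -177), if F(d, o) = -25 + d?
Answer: -21542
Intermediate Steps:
-21503 + F(-14, -177) = -21503 + (-25 - 14) = -21503 - 39 = -21542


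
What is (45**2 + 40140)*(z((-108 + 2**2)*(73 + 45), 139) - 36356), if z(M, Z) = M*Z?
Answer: -73458345060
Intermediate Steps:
(45**2 + 40140)*(z((-108 + 2**2)*(73 + 45), 139) - 36356) = (45**2 + 40140)*(((-108 + 2**2)*(73 + 45))*139 - 36356) = (2025 + 40140)*(((-108 + 4)*118)*139 - 36356) = 42165*(-104*118*139 - 36356) = 42165*(-12272*139 - 36356) = 42165*(-1705808 - 36356) = 42165*(-1742164) = -73458345060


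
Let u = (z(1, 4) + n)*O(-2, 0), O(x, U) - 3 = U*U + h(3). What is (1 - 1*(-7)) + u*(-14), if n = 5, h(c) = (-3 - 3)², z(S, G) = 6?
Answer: -5998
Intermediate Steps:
h(c) = 36 (h(c) = (-6)² = 36)
O(x, U) = 39 + U² (O(x, U) = 3 + (U*U + 36) = 3 + (U² + 36) = 3 + (36 + U²) = 39 + U²)
u = 429 (u = (6 + 5)*(39 + 0²) = 11*(39 + 0) = 11*39 = 429)
(1 - 1*(-7)) + u*(-14) = (1 - 1*(-7)) + 429*(-14) = (1 + 7) - 6006 = 8 - 6006 = -5998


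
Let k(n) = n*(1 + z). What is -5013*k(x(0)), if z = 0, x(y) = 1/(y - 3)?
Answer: 1671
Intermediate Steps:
x(y) = 1/(-3 + y)
k(n) = n (k(n) = n*(1 + 0) = n*1 = n)
-5013*k(x(0)) = -5013/(-3 + 0) = -5013/(-3) = -5013*(-⅓) = 1671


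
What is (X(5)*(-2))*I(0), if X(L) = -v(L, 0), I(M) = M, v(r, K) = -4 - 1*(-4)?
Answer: 0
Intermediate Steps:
v(r, K) = 0 (v(r, K) = -4 + 4 = 0)
X(L) = 0 (X(L) = -1*0 = 0)
(X(5)*(-2))*I(0) = (0*(-2))*0 = 0*0 = 0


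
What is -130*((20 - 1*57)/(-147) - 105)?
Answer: 2001740/147 ≈ 13617.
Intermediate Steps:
-130*((20 - 1*57)/(-147) - 105) = -130*((20 - 57)*(-1/147) - 105) = -130*(-37*(-1/147) - 105) = -130*(37/147 - 105) = -130*(-15398/147) = 2001740/147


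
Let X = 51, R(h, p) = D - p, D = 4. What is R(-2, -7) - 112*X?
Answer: -5701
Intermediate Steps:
R(h, p) = 4 - p
R(-2, -7) - 112*X = (4 - 1*(-7)) - 112*51 = (4 + 7) - 5712 = 11 - 5712 = -5701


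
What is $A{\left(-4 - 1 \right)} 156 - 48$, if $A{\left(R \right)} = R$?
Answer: $-828$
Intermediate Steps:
$A{\left(-4 - 1 \right)} 156 - 48 = \left(-4 - 1\right) 156 - 48 = \left(-5\right) 156 - 48 = -780 - 48 = -828$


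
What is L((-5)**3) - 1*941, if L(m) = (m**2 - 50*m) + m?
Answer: 20809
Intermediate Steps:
L(m) = m**2 - 49*m
L((-5)**3) - 1*941 = (-5)**3*(-49 + (-5)**3) - 1*941 = -125*(-49 - 125) - 941 = -125*(-174) - 941 = 21750 - 941 = 20809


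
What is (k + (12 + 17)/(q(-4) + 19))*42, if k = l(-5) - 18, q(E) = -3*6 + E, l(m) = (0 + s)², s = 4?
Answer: -490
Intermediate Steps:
l(m) = 16 (l(m) = (0 + 4)² = 4² = 16)
q(E) = -18 + E
k = -2 (k = 16 - 18 = -2)
(k + (12 + 17)/(q(-4) + 19))*42 = (-2 + (12 + 17)/((-18 - 4) + 19))*42 = (-2 + 29/(-22 + 19))*42 = (-2 + 29/(-3))*42 = (-2 + 29*(-⅓))*42 = (-2 - 29/3)*42 = -35/3*42 = -490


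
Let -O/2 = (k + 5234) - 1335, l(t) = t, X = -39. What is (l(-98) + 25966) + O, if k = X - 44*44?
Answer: 22020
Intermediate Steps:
k = -1975 (k = -39 - 44*44 = -39 - 1936 = -1975)
O = -3848 (O = -2*((-1975 + 5234) - 1335) = -2*(3259 - 1335) = -2*1924 = -3848)
(l(-98) + 25966) + O = (-98 + 25966) - 3848 = 25868 - 3848 = 22020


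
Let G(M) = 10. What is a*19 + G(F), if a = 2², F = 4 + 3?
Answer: 86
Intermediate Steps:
F = 7
a = 4
a*19 + G(F) = 4*19 + 10 = 76 + 10 = 86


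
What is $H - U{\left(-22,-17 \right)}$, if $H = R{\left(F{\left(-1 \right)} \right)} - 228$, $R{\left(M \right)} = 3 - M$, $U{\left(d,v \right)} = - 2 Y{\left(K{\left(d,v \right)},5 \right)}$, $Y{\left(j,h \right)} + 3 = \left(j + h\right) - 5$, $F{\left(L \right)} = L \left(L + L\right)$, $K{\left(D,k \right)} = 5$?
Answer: $-223$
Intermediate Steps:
$F{\left(L \right)} = 2 L^{2}$ ($F{\left(L \right)} = L 2 L = 2 L^{2}$)
$Y{\left(j,h \right)} = -8 + h + j$ ($Y{\left(j,h \right)} = -3 - \left(5 - h - j\right) = -3 + \left(-5 + h + j\right) = -8 + h + j$)
$U{\left(d,v \right)} = -4$ ($U{\left(d,v \right)} = - 2 \left(-8 + 5 + 5\right) = \left(-2\right) 2 = -4$)
$H = -227$ ($H = \left(3 - 2 \left(-1\right)^{2}\right) - 228 = \left(3 - 2 \cdot 1\right) - 228 = \left(3 - 2\right) - 228 = 1 - 228 = -227$)
$H - U{\left(-22,-17 \right)} = -227 - -4 = -227 + 4 = -223$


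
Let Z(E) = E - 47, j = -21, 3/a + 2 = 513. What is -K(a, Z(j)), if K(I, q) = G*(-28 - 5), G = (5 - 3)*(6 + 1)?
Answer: 462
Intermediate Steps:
a = 3/511 (a = 3/(-2 + 513) = 3/511 ≈ 0.0058708)
G = 14 (G = 2*7 = 14)
Z(E) = -47 + E
K(I, q) = -462 (K(I, q) = 14*(-28 - 5) = 14*(-33) = -462)
-K(a, Z(j)) = -1*(-462) = 462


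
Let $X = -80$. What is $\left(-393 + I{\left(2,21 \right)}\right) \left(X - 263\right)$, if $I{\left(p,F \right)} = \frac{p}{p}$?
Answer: $134456$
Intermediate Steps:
$I{\left(p,F \right)} = 1$
$\left(-393 + I{\left(2,21 \right)}\right) \left(X - 263\right) = \left(-393 + 1\right) \left(-80 - 263\right) = \left(-392\right) \left(-343\right) = 134456$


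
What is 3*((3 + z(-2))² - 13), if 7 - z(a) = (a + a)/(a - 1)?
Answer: 559/3 ≈ 186.33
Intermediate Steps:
z(a) = 7 - 2*a/(-1 + a) (z(a) = 7 - (a + a)/(a - 1) = 7 - 2*a/(-1 + a))
3*((3 + z(-2))² - 13) = 3*((3 + (-7 + 5*(-2))/(-1 - 2))² - 13) = 3*((3 + (-7 - 10)/(-3))² - 13) = 3*((3 - ⅓*(-17))² - 13) = 3*((3 + 17/3)² - 13) = 3*((26/3)² - 13) = 3*(676/9 - 13) = 3*(559/9) = 559/3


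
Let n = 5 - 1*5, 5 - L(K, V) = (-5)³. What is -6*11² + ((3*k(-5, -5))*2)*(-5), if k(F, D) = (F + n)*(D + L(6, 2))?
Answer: 18024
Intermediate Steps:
L(K, V) = 130 (L(K, V) = 5 - 1*(-5)³ = 5 - 1*(-125) = 5 + 125 = 130)
n = 0 (n = 5 - 5 = 0)
k(F, D) = F*(130 + D) (k(F, D) = (F + 0)*(D + 130) = F*(130 + D))
-6*11² + ((3*k(-5, -5))*2)*(-5) = -6*11² + ((3*(-5*(130 - 5)))*2)*(-5) = -6*121 + ((3*(-5*125))*2)*(-5) = -726 + ((3*(-625))*2)*(-5) = -726 - 1875*2*(-5) = -726 - 3750*(-5) = -726 + 18750 = 18024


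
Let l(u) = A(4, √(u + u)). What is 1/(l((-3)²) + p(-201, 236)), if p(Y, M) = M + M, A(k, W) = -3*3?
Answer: 1/463 ≈ 0.0021598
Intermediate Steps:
A(k, W) = -9
p(Y, M) = 2*M
l(u) = -9
1/(l((-3)²) + p(-201, 236)) = 1/(-9 + 2*236) = 1/(-9 + 472) = 1/463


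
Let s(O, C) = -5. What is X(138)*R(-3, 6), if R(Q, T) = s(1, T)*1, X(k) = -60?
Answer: 300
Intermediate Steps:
R(Q, T) = -5 (R(Q, T) = -5*1 = -5)
X(138)*R(-3, 6) = -60*(-5) = 300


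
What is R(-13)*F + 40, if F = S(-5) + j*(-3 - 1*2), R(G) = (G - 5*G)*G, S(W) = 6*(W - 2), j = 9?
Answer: 58852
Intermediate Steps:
S(W) = -12 + 6*W (S(W) = 6*(-2 + W) = -12 + 6*W)
R(G) = -4*G**2 (R(G) = (-4*G)*G = -4*G**2)
F = -87 (F = (-12 + 6*(-5)) + 9*(-3 - 1*2) = (-12 - 30) + 9*(-3 - 2) = -42 + 9*(-5) = -42 - 45 = -87)
R(-13)*F + 40 = -4*(-13)**2*(-87) + 40 = -4*169*(-87) + 40 = -676*(-87) + 40 = 58812 + 40 = 58852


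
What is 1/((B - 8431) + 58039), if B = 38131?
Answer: 1/87739 ≈ 1.1397e-5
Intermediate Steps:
1/((B - 8431) + 58039) = 1/((38131 - 8431) + 58039) = 1/(29700 + 58039) = 1/87739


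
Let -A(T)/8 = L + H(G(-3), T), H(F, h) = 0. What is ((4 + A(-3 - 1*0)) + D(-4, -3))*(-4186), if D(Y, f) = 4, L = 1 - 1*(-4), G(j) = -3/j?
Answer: 133952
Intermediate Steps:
L = 5 (L = 1 + 4 = 5)
A(T) = -40 (A(T) = -8*(5 + 0) = -8*5 = -40)
((4 + A(-3 - 1*0)) + D(-4, -3))*(-4186) = ((4 - 40) + 4)*(-4186) = (-36 + 4)*(-4186) = -32*(-4186) = 133952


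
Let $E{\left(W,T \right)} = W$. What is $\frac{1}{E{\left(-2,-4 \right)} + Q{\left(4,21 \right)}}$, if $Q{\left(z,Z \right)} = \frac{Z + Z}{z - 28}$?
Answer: $- \frac{4}{15} \approx -0.26667$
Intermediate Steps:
$Q{\left(z,Z \right)} = \frac{2 Z}{-28 + z}$
$\frac{1}{E{\left(-2,-4 \right)} + Q{\left(4,21 \right)}} = \frac{1}{-2 + 2 \cdot 21 \frac{1}{-28 + 4}} = \frac{1}{-2 + 2 \cdot 21 \frac{1}{-24}} = \frac{1}{-2 + 2 \cdot 21 \left(- \frac{1}{24}\right)} = \frac{1}{-2 - \frac{7}{4}} = \frac{1}{- \frac{15}{4}} = - \frac{4}{15}$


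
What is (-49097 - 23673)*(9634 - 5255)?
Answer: -318659830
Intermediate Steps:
(-49097 - 23673)*(9634 - 5255) = -72770*4379 = -318659830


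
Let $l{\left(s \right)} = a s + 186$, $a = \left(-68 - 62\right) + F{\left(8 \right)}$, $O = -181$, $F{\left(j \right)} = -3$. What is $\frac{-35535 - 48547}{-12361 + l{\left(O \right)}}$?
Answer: $- \frac{42041}{5949} \approx -7.0669$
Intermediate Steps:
$a = -133$ ($a = \left(-68 - 62\right) - 3 = -130 - 3 = -133$)
$l{\left(s \right)} = 186 - 133 s$ ($l{\left(s \right)} = - 133 s + 186 = 186 - 133 s$)
$\frac{-35535 - 48547}{-12361 + l{\left(O \right)}} = \frac{-35535 - 48547}{-12361 + \left(186 - -24073\right)} = - \frac{84082}{-12361 + \left(186 + 24073\right)} = - \frac{84082}{-12361 + 24259} = - \frac{84082}{11898} = \left(-84082\right) \frac{1}{11898} = - \frac{42041}{5949}$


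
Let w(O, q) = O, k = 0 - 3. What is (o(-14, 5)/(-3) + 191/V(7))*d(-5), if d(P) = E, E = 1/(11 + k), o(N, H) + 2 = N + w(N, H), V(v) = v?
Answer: 261/56 ≈ 4.6607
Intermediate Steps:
k = -3
o(N, H) = -2 + 2*N (o(N, H) = -2 + (N + N) = -2 + 2*N)
E = ⅛ (E = 1/(11 - 3) = 1/8 = ⅛ ≈ 0.12500)
d(P) = ⅛
(o(-14, 5)/(-3) + 191/V(7))*d(-5) = ((-2 + 2*(-14))/(-3) + 191/7)*(⅛) = ((-2 - 28)*(-⅓) + 191*(⅐))*(⅛) = (-30*(-⅓) + 191/7)*(⅛) = (10 + 191/7)*(⅛) = (261/7)*(⅛) = 261/56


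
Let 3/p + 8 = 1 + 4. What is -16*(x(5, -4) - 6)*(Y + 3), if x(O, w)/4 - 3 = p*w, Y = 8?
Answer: -3872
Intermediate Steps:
p = -1 (p = 3/(-8 + (1 + 4)) = 3/(-8 + 5) = 3/(-3) = 3*(-1/3) = -1)
x(O, w) = 12 - 4*w (x(O, w) = 12 + 4*(-w) = 12 - 4*w)
-16*(x(5, -4) - 6)*(Y + 3) = -16*((12 - 4*(-4)) - 6)*(8 + 3) = -16*((12 + 16) - 6)*11 = -16*(28 - 6)*11 = -352*11 = -16*242 = -3872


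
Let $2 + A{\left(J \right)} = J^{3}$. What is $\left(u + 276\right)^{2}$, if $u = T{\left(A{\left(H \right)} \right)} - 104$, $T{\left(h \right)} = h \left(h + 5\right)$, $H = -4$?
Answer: $17623204$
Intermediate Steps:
$A{\left(J \right)} = -2 + J^{3}$
$T{\left(h \right)} = h \left(5 + h\right)$
$u = 3922$ ($u = \left(-2 + \left(-4\right)^{3}\right) \left(5 + \left(-2 + \left(-4\right)^{3}\right)\right) - 104 = \left(-2 - 64\right) \left(5 - 66\right) - 104 = - 66 \left(5 - 66\right) - 104 = \left(-66\right) \left(-61\right) - 104 = 4026 - 104 = 3922$)
$\left(u + 276\right)^{2} = \left(3922 + 276\right)^{2} = 4198^{2} = 17623204$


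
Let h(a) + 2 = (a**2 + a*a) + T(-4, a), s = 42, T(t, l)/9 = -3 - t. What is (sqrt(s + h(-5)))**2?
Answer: 99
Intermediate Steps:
T(t, l) = -27 - 9*t (T(t, l) = 9*(-3 - t) = -27 - 9*t)
h(a) = 7 + 2*a**2 (h(a) = -2 + ((a**2 + a*a) + (-27 - 9*(-4))) = -2 + ((a**2 + a**2) + (-27 + 36)) = -2 + (2*a**2 + 9) = -2 + (9 + 2*a**2) = 7 + 2*a**2)
(sqrt(s + h(-5)))**2 = (sqrt(42 + (7 + 2*(-5)**2)))**2 = (sqrt(42 + (7 + 2*25)))**2 = (sqrt(42 + (7 + 50)))**2 = (sqrt(42 + 57))**2 = (sqrt(99))**2 = (3*sqrt(11))**2 = 99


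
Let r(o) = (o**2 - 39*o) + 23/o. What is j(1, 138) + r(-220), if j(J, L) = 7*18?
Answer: 12563297/220 ≈ 57106.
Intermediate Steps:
j(J, L) = 126
r(o) = o**2 - 39*o + 23/o
j(1, 138) + r(-220) = 126 + (23 + (-220)**2*(-39 - 220))/(-220) = 126 - (23 + 48400*(-259))/220 = 126 - (23 - 12535600)/220 = 126 - 1/220*(-12535577) = 126 + 12535577/220 = 12563297/220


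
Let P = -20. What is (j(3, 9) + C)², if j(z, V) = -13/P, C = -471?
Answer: 88491649/400 ≈ 2.2123e+5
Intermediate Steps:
j(z, V) = 13/20 (j(z, V) = -13/(-20) = -13*(-1/20) = 13/20)
(j(3, 9) + C)² = (13/20 - 471)² = (-9407/20)² = 88491649/400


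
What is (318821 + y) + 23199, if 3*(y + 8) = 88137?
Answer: 371391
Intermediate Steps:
y = 29371 (y = -8 + (1/3)*88137 = -8 + 29379 = 29371)
(318821 + y) + 23199 = (318821 + 29371) + 23199 = 348192 + 23199 = 371391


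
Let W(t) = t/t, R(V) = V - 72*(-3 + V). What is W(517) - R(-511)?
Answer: -36496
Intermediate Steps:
R(V) = 216 - 71*V (R(V) = V - 12*(-18 + 6*V) = V + (216 - 72*V) = 216 - 71*V)
W(t) = 1
W(517) - R(-511) = 1 - (216 - 71*(-511)) = 1 - (216 + 36281) = 1 - 1*36497 = 1 - 36497 = -36496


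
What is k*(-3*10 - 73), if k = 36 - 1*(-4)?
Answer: -4120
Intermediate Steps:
k = 40 (k = 36 + 4 = 40)
k*(-3*10 - 73) = 40*(-3*10 - 73) = 40*(-30 - 73) = 40*(-103) = -4120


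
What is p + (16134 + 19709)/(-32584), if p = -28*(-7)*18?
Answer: 114920509/32584 ≈ 3526.9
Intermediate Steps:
p = 3528 (p = 196*18 = 3528)
p + (16134 + 19709)/(-32584) = 3528 + (16134 + 19709)/(-32584) = 3528 + 35843*(-1/32584) = 3528 - 35843/32584 = 114920509/32584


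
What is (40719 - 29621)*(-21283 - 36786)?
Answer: -644449762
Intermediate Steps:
(40719 - 29621)*(-21283 - 36786) = 11098*(-58069) = -644449762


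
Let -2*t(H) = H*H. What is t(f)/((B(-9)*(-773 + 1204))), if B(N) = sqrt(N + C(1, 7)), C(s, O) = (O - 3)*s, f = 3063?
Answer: 9381969*I*sqrt(5)/4310 ≈ 4867.5*I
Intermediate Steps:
C(s, O) = s*(-3 + O) (C(s, O) = (-3 + O)*s = s*(-3 + O))
t(H) = -H**2/2 (t(H) = -H*H/2 = -H**2/2)
B(N) = sqrt(4 + N) (B(N) = sqrt(N + 1*(-3 + 7)) = sqrt(N + 1*4) = sqrt(N + 4) = sqrt(4 + N))
t(f)/((B(-9)*(-773 + 1204))) = (-1/2*3063**2)/((sqrt(4 - 9)*(-773 + 1204))) = (-1/2*9381969)/((sqrt(-5)*431)) = -9381969*(-I*sqrt(5)/2155)/2 = -(-9381969)*I*sqrt(5)/4310 = 9381969*I*sqrt(5)/4310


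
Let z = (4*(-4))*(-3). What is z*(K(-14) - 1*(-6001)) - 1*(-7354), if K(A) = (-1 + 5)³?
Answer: 298474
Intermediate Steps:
z = 48 (z = -16*(-3) = 48)
K(A) = 64 (K(A) = 4³ = 64)
z*(K(-14) - 1*(-6001)) - 1*(-7354) = 48*(64 - 1*(-6001)) - 1*(-7354) = 48*(64 + 6001) + 7354 = 48*6065 + 7354 = 291120 + 7354 = 298474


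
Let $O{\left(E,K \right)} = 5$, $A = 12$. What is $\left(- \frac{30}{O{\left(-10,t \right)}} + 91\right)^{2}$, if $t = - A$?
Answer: $7225$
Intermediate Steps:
$t = -12$ ($t = \left(-1\right) 12 = -12$)
$\left(- \frac{30}{O{\left(-10,t \right)}} + 91\right)^{2} = \left(- \frac{30}{5} + 91\right)^{2} = \left(\left(-30\right) \frac{1}{5} + 91\right)^{2} = \left(-6 + 91\right)^{2} = 85^{2} = 7225$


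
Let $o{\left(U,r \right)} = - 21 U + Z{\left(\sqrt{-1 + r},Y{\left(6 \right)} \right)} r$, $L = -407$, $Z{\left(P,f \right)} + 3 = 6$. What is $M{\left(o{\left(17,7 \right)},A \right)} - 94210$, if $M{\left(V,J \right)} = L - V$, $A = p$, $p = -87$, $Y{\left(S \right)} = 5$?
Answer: $-94281$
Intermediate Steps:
$Z{\left(P,f \right)} = 3$ ($Z{\left(P,f \right)} = -3 + 6 = 3$)
$A = -87$
$o{\left(U,r \right)} = - 21 U + 3 r$
$M{\left(V,J \right)} = -407 - V$
$M{\left(o{\left(17,7 \right)},A \right)} - 94210 = \left(-407 - \left(\left(-21\right) 17 + 3 \cdot 7\right)\right) - 94210 = \left(-407 - \left(-357 + 21\right)\right) - 94210 = \left(-407 - -336\right) - 94210 = \left(-407 + 336\right) - 94210 = -71 - 94210 = -94281$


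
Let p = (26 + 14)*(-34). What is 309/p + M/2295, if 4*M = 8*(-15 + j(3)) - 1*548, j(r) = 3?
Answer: -10919/36720 ≈ -0.29736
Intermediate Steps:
p = -1360 (p = 40*(-34) = -1360)
M = -161 (M = (8*(-15 + 3) - 1*548)/4 = (8*(-12) - 548)/4 = (-96 - 548)/4 = (1/4)*(-644) = -161)
309/p + M/2295 = 309/(-1360) - 161/2295 = 309*(-1/1360) - 161*1/2295 = -309/1360 - 161/2295 = -10919/36720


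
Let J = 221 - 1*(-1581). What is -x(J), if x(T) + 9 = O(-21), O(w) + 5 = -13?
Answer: 27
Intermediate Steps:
J = 1802 (J = 221 + 1581 = 1802)
O(w) = -18 (O(w) = -5 - 13 = -18)
x(T) = -27 (x(T) = -9 - 18 = -27)
-x(J) = -1*(-27) = 27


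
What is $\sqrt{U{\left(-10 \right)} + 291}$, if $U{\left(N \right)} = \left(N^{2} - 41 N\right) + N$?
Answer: $\sqrt{791} \approx 28.125$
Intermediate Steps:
$U{\left(N \right)} = N^{2} - 40 N$
$\sqrt{U{\left(-10 \right)} + 291} = \sqrt{- 10 \left(-40 - 10\right) + 291} = \sqrt{\left(-10\right) \left(-50\right) + 291} = \sqrt{500 + 291} = \sqrt{791}$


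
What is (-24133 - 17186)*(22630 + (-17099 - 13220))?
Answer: 317701791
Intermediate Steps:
(-24133 - 17186)*(22630 + (-17099 - 13220)) = -41319*(22630 - 30319) = -41319*(-7689) = 317701791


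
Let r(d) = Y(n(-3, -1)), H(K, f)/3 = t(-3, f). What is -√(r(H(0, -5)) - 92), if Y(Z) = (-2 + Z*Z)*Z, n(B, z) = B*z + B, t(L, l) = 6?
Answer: -2*I*√23 ≈ -9.5917*I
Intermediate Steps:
n(B, z) = B + B*z
Y(Z) = Z*(-2 + Z²) (Y(Z) = (-2 + Z²)*Z = Z*(-2 + Z²))
H(K, f) = 18 (H(K, f) = 3*6 = 18)
r(d) = 0 (r(d) = (-3*(1 - 1))*(-2 + (-3*(1 - 1))²) = (-3*0)*(-2 + (-3*0)²) = 0*(-2 + 0²) = 0*(-2 + 0) = 0*(-2) = 0)
-√(r(H(0, -5)) - 92) = -√(0 - 92) = -√(-92) = -2*I*√23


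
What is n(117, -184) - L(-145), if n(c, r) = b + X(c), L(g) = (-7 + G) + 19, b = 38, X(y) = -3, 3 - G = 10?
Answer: 30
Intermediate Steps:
G = -7 (G = 3 - 1*10 = 3 - 10 = -7)
L(g) = 5 (L(g) = (-7 - 7) + 19 = -14 + 19 = 5)
n(c, r) = 35 (n(c, r) = 38 - 3 = 35)
n(117, -184) - L(-145) = 35 - 1*5 = 35 - 5 = 30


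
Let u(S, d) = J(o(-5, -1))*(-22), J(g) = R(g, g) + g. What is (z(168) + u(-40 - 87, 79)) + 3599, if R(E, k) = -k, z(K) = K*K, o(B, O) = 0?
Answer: 31823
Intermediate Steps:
z(K) = K**2
J(g) = 0 (J(g) = -g + g = 0)
u(S, d) = 0 (u(S, d) = 0*(-22) = 0)
(z(168) + u(-40 - 87, 79)) + 3599 = (168**2 + 0) + 3599 = (28224 + 0) + 3599 = 28224 + 3599 = 31823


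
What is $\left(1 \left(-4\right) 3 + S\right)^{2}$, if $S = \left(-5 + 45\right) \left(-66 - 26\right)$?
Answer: $13630864$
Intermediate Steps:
$S = -3680$ ($S = 40 \left(-92\right) = -3680$)
$\left(1 \left(-4\right) 3 + S\right)^{2} = \left(1 \left(-4\right) 3 - 3680\right)^{2} = \left(\left(-4\right) 3 - 3680\right)^{2} = \left(-12 - 3680\right)^{2} = \left(-3692\right)^{2} = 13630864$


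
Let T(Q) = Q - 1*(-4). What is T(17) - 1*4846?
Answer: -4825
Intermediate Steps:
T(Q) = 4 + Q (T(Q) = Q + 4 = 4 + Q)
T(17) - 1*4846 = (4 + 17) - 1*4846 = 21 - 4846 = -4825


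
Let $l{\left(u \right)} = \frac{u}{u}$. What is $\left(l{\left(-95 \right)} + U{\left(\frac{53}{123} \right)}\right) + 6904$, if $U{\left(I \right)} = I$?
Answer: $\frac{849368}{123} \approx 6905.4$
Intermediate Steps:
$l{\left(u \right)} = 1$
$\left(l{\left(-95 \right)} + U{\left(\frac{53}{123} \right)}\right) + 6904 = \left(1 + \frac{53}{123}\right) + 6904 = \frac{176}{123} + 6904 = \frac{849368}{123}$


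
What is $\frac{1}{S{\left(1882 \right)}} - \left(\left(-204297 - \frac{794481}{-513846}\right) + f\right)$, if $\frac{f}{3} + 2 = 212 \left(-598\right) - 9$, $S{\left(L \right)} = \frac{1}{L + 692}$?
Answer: $\frac{100582006597}{171282} \approx 5.8723 \cdot 10^{5}$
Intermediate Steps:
$S{\left(L \right)} = \frac{1}{692 + L}$
$f = -380361$ ($f = -6 + 3 \left(212 \left(-598\right) - 9\right) = -6 + 3 \left(-126776 - 9\right) = -6 + 3 \left(-126785\right) = -6 - 380355 = -380361$)
$\frac{1}{S{\left(1882 \right)}} - \left(\left(-204297 - \frac{794481}{-513846}\right) + f\right) = \frac{1}{\frac{1}{692 + 1882}} - \left(\left(-204297 - \frac{794481}{-513846}\right) - 380361\right) = \frac{1}{\frac{1}{2574}} - \left(\left(-204297 - - \frac{264827}{171282}\right) - 380361\right) = \frac{1}{\frac{1}{2574}} - \left(\left(-204297 + \frac{264827}{171282}\right) - 380361\right) = 2574 - \left(- \frac{34992133927}{171282} - 380361\right) = 2574 - - \frac{100141126729}{171282} = 2574 + \frac{100141126729}{171282} = \frac{100582006597}{171282}$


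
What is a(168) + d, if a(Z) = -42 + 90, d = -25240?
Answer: -25192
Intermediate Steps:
a(Z) = 48
a(168) + d = 48 - 25240 = -25192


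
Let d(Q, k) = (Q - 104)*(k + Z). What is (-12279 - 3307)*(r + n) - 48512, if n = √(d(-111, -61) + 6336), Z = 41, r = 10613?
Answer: -165462730 - 31172*√2659 ≈ -1.6707e+8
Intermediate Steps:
d(Q, k) = (-104 + Q)*(41 + k) (d(Q, k) = (Q - 104)*(k + 41) = (-104 + Q)*(41 + k))
n = 2*√2659 (n = √((-4264 - 104*(-61) + 41*(-111) - 111*(-61)) + 6336) = √((-4264 + 6344 - 4551 + 6771) + 6336) = √(4300 + 6336) = √10636 = 2*√2659 ≈ 103.13)
(-12279 - 3307)*(r + n) - 48512 = (-12279 - 3307)*(10613 + 2*√2659) - 48512 = -15586*(10613 + 2*√2659) - 48512 = (-165414218 - 31172*√2659) - 48512 = -165462730 - 31172*√2659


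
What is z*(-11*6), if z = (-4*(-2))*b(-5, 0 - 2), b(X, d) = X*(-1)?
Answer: -2640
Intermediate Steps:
b(X, d) = -X
z = 40 (z = (-4*(-2))*(-1*(-5)) = 8*5 = 40)
z*(-11*6) = 40*(-11*6) = 40*(-66) = -2640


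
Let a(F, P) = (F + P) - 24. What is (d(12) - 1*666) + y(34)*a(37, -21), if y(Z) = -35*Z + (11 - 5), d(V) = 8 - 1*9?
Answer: 8805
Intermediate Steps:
d(V) = -1 (d(V) = 8 - 9 = -1)
y(Z) = 6 - 35*Z (y(Z) = -35*Z + 6 = 6 - 35*Z)
a(F, P) = -24 + F + P
(d(12) - 1*666) + y(34)*a(37, -21) = (-1 - 1*666) + (6 - 35*34)*(-24 + 37 - 21) = (-1 - 666) + (6 - 1190)*(-8) = -667 - 1184*(-8) = -667 + 9472 = 8805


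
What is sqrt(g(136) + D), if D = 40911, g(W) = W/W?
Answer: 4*sqrt(2557) ≈ 202.27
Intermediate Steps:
g(W) = 1
sqrt(g(136) + D) = sqrt(1 + 40911) = sqrt(40912) = 4*sqrt(2557)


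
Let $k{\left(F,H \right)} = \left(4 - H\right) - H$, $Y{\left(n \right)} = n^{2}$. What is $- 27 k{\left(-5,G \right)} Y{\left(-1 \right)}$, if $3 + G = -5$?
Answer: $-540$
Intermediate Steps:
$G = -8$ ($G = -3 - 5 = -8$)
$k{\left(F,H \right)} = 4 - 2 H$
$- 27 k{\left(-5,G \right)} Y{\left(-1 \right)} = - 27 \left(4 - -16\right) \left(-1\right)^{2} = - 27 \left(4 + 16\right) 1 = \left(-27\right) 20 \cdot 1 = \left(-540\right) 1 = -540$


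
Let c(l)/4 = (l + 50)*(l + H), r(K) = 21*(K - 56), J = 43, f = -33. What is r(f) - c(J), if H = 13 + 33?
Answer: -34977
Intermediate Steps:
H = 46
r(K) = -1176 + 21*K (r(K) = 21*(-56 + K) = -1176 + 21*K)
c(l) = 4*(46 + l)*(50 + l) (c(l) = 4*((l + 50)*(l + 46)) = 4*((50 + l)*(46 + l)) = 4*((46 + l)*(50 + l)) = 4*(46 + l)*(50 + l))
r(f) - c(J) = (-1176 + 21*(-33)) - (9200 + 4*43² + 384*43) = (-1176 - 693) - (9200 + 4*1849 + 16512) = -1869 - (9200 + 7396 + 16512) = -1869 - 1*33108 = -1869 - 33108 = -34977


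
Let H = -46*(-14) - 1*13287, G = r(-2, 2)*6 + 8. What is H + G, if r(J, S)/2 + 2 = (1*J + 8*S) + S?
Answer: -12467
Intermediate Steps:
r(J, S) = -4 + 2*J + 18*S (r(J, S) = -4 + 2*((1*J + 8*S) + S) = -4 + 2*((J + 8*S) + S) = -4 + 2*(J + 9*S) = -4 + (2*J + 18*S) = -4 + 2*J + 18*S)
G = 176 (G = (-4 + 2*(-2) + 18*2)*6 + 8 = (-4 - 4 + 36)*6 + 8 = 28*6 + 8 = 168 + 8 = 176)
H = -12643 (H = 644 - 13287 = -12643)
H + G = -12643 + 176 = -12467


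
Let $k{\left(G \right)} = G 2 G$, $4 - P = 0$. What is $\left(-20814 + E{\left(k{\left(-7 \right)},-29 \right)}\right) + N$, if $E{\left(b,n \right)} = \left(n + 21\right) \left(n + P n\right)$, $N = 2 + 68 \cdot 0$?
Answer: $-19652$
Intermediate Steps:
$P = 4$ ($P = 4 - 0 = 4 + 0 = 4$)
$k{\left(G \right)} = 2 G^{2}$ ($k{\left(G \right)} = 2 G G = 2 G^{2}$)
$N = 2$ ($N = 2 + 0 = 2$)
$E{\left(b,n \right)} = 5 n \left(21 + n\right)$ ($E{\left(b,n \right)} = \left(n + 21\right) \left(n + 4 n\right) = \left(21 + n\right) 5 n = 5 n \left(21 + n\right)$)
$\left(-20814 + E{\left(k{\left(-7 \right)},-29 \right)}\right) + N = \left(-20814 + 5 \left(-29\right) \left(21 - 29\right)\right) + 2 = \left(-20814 + 5 \left(-29\right) \left(-8\right)\right) + 2 = \left(-20814 + 1160\right) + 2 = -19654 + 2 = -19652$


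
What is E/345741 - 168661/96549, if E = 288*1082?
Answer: -9408936539/11126982603 ≈ -0.84560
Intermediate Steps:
E = 311616
E/345741 - 168661/96549 = 311616/345741 - 168661/96549 = 311616*(1/345741) - 168661*1/96549 = 103872/115247 - 168661/96549 = -9408936539/11126982603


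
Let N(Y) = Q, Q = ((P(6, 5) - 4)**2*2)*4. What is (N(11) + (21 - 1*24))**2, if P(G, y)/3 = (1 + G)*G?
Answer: 14177426761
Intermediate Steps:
P(G, y) = 3*G*(1 + G) (P(G, y) = 3*((1 + G)*G) = 3*(G*(1 + G)) = 3*G*(1 + G))
Q = 119072 (Q = ((3*6*(1 + 6) - 4)**2*2)*4 = ((3*6*7 - 4)**2*2)*4 = ((126 - 4)**2*2)*4 = (122**2*2)*4 = (14884*2)*4 = 29768*4 = 119072)
N(Y) = 119072
(N(11) + (21 - 1*24))**2 = (119072 + (21 - 1*24))**2 = (119072 + (21 - 24))**2 = (119072 - 3)**2 = 119069**2 = 14177426761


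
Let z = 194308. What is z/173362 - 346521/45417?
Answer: -8541447861/1312263659 ≈ -6.5089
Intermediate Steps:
z/173362 - 346521/45417 = 194308/173362 - 346521/45417 = 194308*(1/173362) - 346521*1/45417 = 97154/86681 - 115507/15139 = -8541447861/1312263659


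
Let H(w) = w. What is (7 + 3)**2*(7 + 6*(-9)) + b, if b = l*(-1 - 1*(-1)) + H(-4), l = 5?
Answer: -4704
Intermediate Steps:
b = -4 (b = 5*(-1 - 1*(-1)) - 4 = 5*(-1 + 1) - 4 = 5*0 - 4 = 0 - 4 = -4)
(7 + 3)**2*(7 + 6*(-9)) + b = (7 + 3)**2*(7 + 6*(-9)) - 4 = 10**2*(7 - 54) - 4 = 100*(-47) - 4 = -4700 - 4 = -4704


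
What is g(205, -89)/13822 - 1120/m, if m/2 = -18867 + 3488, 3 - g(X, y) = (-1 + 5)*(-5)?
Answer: 1156291/30366934 ≈ 0.038077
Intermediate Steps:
g(X, y) = 23 (g(X, y) = 3 - (-1 + 5)*(-5) = 3 - 4*(-5) = 3 - 1*(-20) = 3 + 20 = 23)
m = -30758 (m = 2*(-18867 + 3488) = 2*(-15379) = -30758)
g(205, -89)/13822 - 1120/m = 23/13822 - 1120/(-30758) = 23*(1/13822) - 1120*(-1/30758) = 23/13822 + 80/2197 = 1156291/30366934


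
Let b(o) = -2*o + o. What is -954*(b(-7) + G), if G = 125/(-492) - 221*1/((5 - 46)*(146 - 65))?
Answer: -4796341/738 ≈ -6499.1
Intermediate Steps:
G = -2491/13284 (G = 125*(-1/492) - 221/(81*(-41)) = -125/492 - 221/(-3321) = -125/492 - 221*(-1/3321) = -125/492 + 221/3321 = -2491/13284 ≈ -0.18752)
b(o) = -o
-954*(b(-7) + G) = -954*(-1*(-7) - 2491/13284) = -954*(7 - 2491/13284) = -954*90497/13284 = -4796341/738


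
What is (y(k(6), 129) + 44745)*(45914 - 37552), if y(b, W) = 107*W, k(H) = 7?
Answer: 489578376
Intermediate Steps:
(y(k(6), 129) + 44745)*(45914 - 37552) = (107*129 + 44745)*(45914 - 37552) = (13803 + 44745)*8362 = 58548*8362 = 489578376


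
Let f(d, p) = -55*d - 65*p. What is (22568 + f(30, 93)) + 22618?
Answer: 37491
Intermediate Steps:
f(d, p) = -65*p - 55*d
(22568 + f(30, 93)) + 22618 = (22568 + (-65*93 - 55*30)) + 22618 = (22568 + (-6045 - 1650)) + 22618 = (22568 - 7695) + 22618 = 14873 + 22618 = 37491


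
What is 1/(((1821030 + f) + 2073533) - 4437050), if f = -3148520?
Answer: -1/3691007 ≈ -2.7093e-7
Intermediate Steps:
1/(((1821030 + f) + 2073533) - 4437050) = 1/(((1821030 - 3148520) + 2073533) - 4437050) = 1/((-1327490 + 2073533) - 4437050) = 1/(746043 - 4437050) = 1/(-3691007) = -1/3691007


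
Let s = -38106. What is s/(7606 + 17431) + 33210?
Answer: 831440664/25037 ≈ 33209.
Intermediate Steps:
s/(7606 + 17431) + 33210 = -38106/(7606 + 17431) + 33210 = -38106/25037 + 33210 = 831440664/25037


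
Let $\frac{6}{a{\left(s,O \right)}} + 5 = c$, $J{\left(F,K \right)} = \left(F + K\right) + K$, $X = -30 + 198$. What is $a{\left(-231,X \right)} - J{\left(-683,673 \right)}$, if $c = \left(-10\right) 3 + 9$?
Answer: $- \frac{8622}{13} \approx -663.23$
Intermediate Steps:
$X = 168$
$J{\left(F,K \right)} = F + 2 K$
$c = -21$ ($c = -30 + 9 = -21$)
$a{\left(s,O \right)} = - \frac{3}{13}$ ($a{\left(s,O \right)} = \frac{6}{-5 - 21} = \frac{6}{-26} = 6 \left(- \frac{1}{26}\right) = - \frac{3}{13}$)
$a{\left(-231,X \right)} - J{\left(-683,673 \right)} = - \frac{3}{13} - \left(-683 + 2 \cdot 673\right) = - \frac{3}{13} - \left(-683 + 1346\right) = - \frac{3}{13} - 663 = - \frac{8622}{13}$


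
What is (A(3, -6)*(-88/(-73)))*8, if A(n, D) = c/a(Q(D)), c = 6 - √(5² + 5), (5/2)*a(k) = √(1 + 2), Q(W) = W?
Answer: 1760*√3*(6 - √30)/219 ≈ 7.2769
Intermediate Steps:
a(k) = 2*√3/5 (a(k) = 2*√(1 + 2)/5 = 2*√3/5)
c = 6 - √30 (c = 6 - √(25 + 5) = 6 - √30 ≈ 0.52277)
A(n, D) = 5*√3*(6 - √30)/6 (A(n, D) = (6 - √30)/((2*√3/5)) = (6 - √30)*(5*√3/6) = 5*√3*(6 - √30)/6)
(A(3, -6)*(-88/(-73)))*8 = ((5*√3*(6 - √30)/6)*(-88/(-73)))*8 = ((5*√3*(6 - √30)/6)*(-88*(-1/73)))*8 = ((5*√3*(6 - √30)/6)*(88/73))*8 = (220*√3*(6 - √30)/219)*8 = 1760*√3*(6 - √30)/219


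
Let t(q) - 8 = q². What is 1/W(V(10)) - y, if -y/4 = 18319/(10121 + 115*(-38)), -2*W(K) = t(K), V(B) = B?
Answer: 146339/11502 ≈ 12.723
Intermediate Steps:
t(q) = 8 + q²
W(K) = -4 - K²/2 (W(K) = -(8 + K²)/2 = -4 - K²/2)
y = -73276/5751 (y = -73276/(10121 + 115*(-38)) = -73276/(10121 - 4370) = -73276/5751 ≈ -12.741)
1/W(V(10)) - y = 1/(-4 - ½*10²) - 1*(-73276/5751) = 1/(-4 - ½*100) + 73276/5751 = 1/(-4 - 50) + 73276/5751 = 1/(-54) + 73276/5751 = -1/54 + 73276/5751 = 146339/11502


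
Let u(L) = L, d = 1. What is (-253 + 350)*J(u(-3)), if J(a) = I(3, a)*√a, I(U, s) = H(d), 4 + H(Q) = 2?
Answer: -194*I*√3 ≈ -336.02*I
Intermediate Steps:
H(Q) = -2 (H(Q) = -4 + 2 = -2)
I(U, s) = -2
J(a) = -2*√a
(-253 + 350)*J(u(-3)) = (-253 + 350)*(-2*I*√3) = 97*(-2*I*√3) = -194*I*√3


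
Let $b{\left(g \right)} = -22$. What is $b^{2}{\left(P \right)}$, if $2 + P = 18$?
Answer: $484$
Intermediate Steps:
$P = 16$ ($P = -2 + 18 = 16$)
$b^{2}{\left(P \right)} = \left(-22\right)^{2} = 484$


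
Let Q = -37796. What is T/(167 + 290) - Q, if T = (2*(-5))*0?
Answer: 37796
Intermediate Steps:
T = 0 (T = -10*0 = 0)
T/(167 + 290) - Q = 0/(167 + 290) - 1*(-37796) = 0/457 + 37796 = (1/457)*0 + 37796 = 0 + 37796 = 37796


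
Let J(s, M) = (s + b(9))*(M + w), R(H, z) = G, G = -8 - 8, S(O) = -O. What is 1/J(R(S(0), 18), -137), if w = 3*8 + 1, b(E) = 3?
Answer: 1/1456 ≈ 0.00068681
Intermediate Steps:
w = 25 (w = 24 + 1 = 25)
G = -16
R(H, z) = -16
J(s, M) = (3 + s)*(25 + M) (J(s, M) = (s + 3)*(M + 25) = (3 + s)*(25 + M))
1/J(R(S(0), 18), -137) = 1/(75 + 3*(-137) + 25*(-16) - 137*(-16)) = 1/(75 - 411 - 400 + 2192) = 1/1456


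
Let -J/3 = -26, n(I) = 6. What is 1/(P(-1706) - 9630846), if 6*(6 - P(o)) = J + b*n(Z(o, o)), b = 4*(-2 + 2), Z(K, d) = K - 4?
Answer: -1/9630853 ≈ -1.0383e-7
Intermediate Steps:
Z(K, d) = -4 + K
b = 0 (b = 4*0 = 0)
J = 78 (J = -3*(-26) = 78)
P(o) = -7 (P(o) = 6 - (78 + 0*6)/6 = 6 - (78 + 0)/6 = 6 - 1/6*78 = 6 - 13 = -7)
1/(P(-1706) - 9630846) = 1/(-7 - 9630846) = 1/(-9630853) = -1/9630853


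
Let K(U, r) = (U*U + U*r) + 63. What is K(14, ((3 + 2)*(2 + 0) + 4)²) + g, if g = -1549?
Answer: 1454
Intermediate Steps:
K(U, r) = 63 + U² + U*r (K(U, r) = (U² + U*r) + 63 = 63 + U² + U*r)
K(14, ((3 + 2)*(2 + 0) + 4)²) + g = (63 + 14² + 14*((3 + 2)*(2 + 0) + 4)²) - 1549 = (63 + 196 + 14*(5*2 + 4)²) - 1549 = (63 + 196 + 14*(10 + 4)²) - 1549 = (63 + 196 + 14*14²) - 1549 = (63 + 196 + 14*196) - 1549 = (63 + 196 + 2744) - 1549 = 3003 - 1549 = 1454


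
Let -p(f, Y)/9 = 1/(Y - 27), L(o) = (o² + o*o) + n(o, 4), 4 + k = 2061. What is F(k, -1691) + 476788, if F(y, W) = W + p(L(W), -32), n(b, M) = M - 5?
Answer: 28030732/59 ≈ 4.7510e+5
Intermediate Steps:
k = 2057 (k = -4 + 2061 = 2057)
n(b, M) = -5 + M
L(o) = -1 + 2*o² (L(o) = (o² + o*o) + (-5 + 4) = (o² + o²) - 1 = 2*o² - 1 = -1 + 2*o²)
p(f, Y) = -9/(-27 + Y) (p(f, Y) = -9/(Y - 27) = -9/(-27 + Y))
F(y, W) = 9/59 + W (F(y, W) = W - 9/(-27 - 32) = W - 9/(-59) = W - 9*(-1/59) = W + 9/59 = 9/59 + W)
F(k, -1691) + 476788 = (9/59 - 1691) + 476788 = -99760/59 + 476788 = 28030732/59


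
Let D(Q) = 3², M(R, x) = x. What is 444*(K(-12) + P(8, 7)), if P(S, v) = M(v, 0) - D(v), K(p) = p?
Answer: -9324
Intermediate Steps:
D(Q) = 9
P(S, v) = -9 (P(S, v) = 0 - 1*9 = 0 - 9 = -9)
444*(K(-12) + P(8, 7)) = 444*(-12 - 9) = 444*(-21) = -9324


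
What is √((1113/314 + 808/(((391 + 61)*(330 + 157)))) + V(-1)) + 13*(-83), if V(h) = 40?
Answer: -1079 + √13003039422870594/17279734 ≈ -1072.4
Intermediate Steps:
√((1113/314 + 808/(((391 + 61)*(330 + 157)))) + V(-1)) + 13*(-83) = √((1113/314 + 808/(((391 + 61)*(330 + 157)))) + 40) + 13*(-83) = √((1113*(1/314) + 808/((452*487))) + 40) - 1079 = √((1113/314 + 808/220124) + 40) - 1079 = √((1113/314 + 808*(1/220124)) + 40) - 1079 = √((1113/314 + 202/55031) + 40) - 1079 = √(61312931/17279734 + 40) - 1079 = √(752502291/17279734) - 1079 = √13003039422870594/17279734 - 1079 = -1079 + √13003039422870594/17279734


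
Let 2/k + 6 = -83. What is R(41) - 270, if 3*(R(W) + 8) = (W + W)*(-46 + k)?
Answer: -410098/267 ≈ -1535.9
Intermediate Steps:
k = -2/89 (k = 2/(-6 - 83) = 2/(-89) = 2*(-1/89) = -2/89 ≈ -0.022472)
R(W) = -8 - 8192*W/267 (R(W) = -8 + ((W + W)*(-46 - 2/89))/3 = -8 + ((2*W)*(-4096/89))/3 = -8 + (-8192*W/89)/3 = -8 - 8192*W/267)
R(41) - 270 = (-8 - 8192/267*41) - 270 = (-8 - 335872/267) - 270 = -338008/267 - 270 = -410098/267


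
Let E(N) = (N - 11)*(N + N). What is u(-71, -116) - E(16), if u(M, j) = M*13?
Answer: -1083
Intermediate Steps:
u(M, j) = 13*M
E(N) = 2*N*(-11 + N) (E(N) = (-11 + N)*(2*N) = 2*N*(-11 + N))
u(-71, -116) - E(16) = 13*(-71) - 2*16*(-11 + 16) = -923 - 2*16*5 = -923 - 1*160 = -923 - 160 = -1083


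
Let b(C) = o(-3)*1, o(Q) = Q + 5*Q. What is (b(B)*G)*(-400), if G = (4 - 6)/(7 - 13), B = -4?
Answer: 2400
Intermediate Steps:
o(Q) = 6*Q
b(C) = -18 (b(C) = (6*(-3))*1 = -18*1 = -18)
G = ⅓ (G = -2/(-6) = -2*(-⅙) = ⅓ ≈ 0.33333)
(b(B)*G)*(-400) = -18*⅓*(-400) = -6*(-400) = 2400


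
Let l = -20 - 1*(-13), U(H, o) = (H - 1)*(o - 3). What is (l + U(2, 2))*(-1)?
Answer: 8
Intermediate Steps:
U(H, o) = (-1 + H)*(-3 + o)
l = -7 (l = -20 + 13 = -7)
(l + U(2, 2))*(-1) = (-7 + (3 - 1*2 - 3*2 + 2*2))*(-1) = (-7 + (3 - 2 - 6 + 4))*(-1) = (-7 - 1)*(-1) = -8*(-1) = 8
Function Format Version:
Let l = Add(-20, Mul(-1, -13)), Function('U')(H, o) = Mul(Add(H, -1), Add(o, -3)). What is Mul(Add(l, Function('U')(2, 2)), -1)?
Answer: 8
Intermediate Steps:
Function('U')(H, o) = Mul(Add(-1, H), Add(-3, o))
l = -7 (l = Add(-20, 13) = -7)
Mul(Add(l, Function('U')(2, 2)), -1) = Mul(Add(-7, Add(3, Mul(-1, 2), Mul(-3, 2), Mul(2, 2))), -1) = Mul(Add(-7, Add(3, -2, -6, 4)), -1) = Mul(Add(-7, -1), -1) = Mul(-8, -1) = 8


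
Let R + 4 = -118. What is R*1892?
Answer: -230824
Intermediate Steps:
R = -122 (R = -4 - 118 = -122)
R*1892 = -122*1892 = -230824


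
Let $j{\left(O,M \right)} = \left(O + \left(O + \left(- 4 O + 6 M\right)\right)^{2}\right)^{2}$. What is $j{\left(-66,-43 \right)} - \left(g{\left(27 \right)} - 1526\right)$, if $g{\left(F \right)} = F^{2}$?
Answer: $12489953$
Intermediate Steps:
$j{\left(O,M \right)} = \left(O + \left(- 3 O + 6 M\right)^{2}\right)^{2}$
$j{\left(-66,-43 \right)} - \left(g{\left(27 \right)} - 1526\right) = \left(-66 + 9 \left(\left(-1\right) \left(-66\right) + 2 \left(-43\right)\right)^{2}\right)^{2} - \left(27^{2} - 1526\right) = \left(-66 + 9 \left(66 - 86\right)^{2}\right)^{2} - \left(729 - 1526\right) = \left(-66 + 9 \left(-20\right)^{2}\right)^{2} - -797 = \left(-66 + 9 \cdot 400\right)^{2} + 797 = \left(-66 + 3600\right)^{2} + 797 = 3534^{2} + 797 = 12489156 + 797 = 12489953$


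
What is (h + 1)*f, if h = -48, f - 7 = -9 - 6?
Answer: 376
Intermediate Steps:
f = -8 (f = 7 + (-9 - 6) = 7 - 15 = -8)
(h + 1)*f = (-48 + 1)*(-8) = -47*(-8) = 376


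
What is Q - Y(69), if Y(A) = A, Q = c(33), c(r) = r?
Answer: -36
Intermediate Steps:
Q = 33
Q - Y(69) = 33 - 1*69 = 33 - 69 = -36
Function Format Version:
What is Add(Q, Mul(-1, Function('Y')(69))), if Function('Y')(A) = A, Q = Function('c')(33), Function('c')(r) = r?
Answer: -36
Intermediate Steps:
Q = 33
Add(Q, Mul(-1, Function('Y')(69))) = Add(33, Mul(-1, 69)) = Add(33, -69) = -36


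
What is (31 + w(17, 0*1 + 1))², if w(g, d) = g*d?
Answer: 2304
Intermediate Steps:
w(g, d) = d*g
(31 + w(17, 0*1 + 1))² = (31 + (0*1 + 1)*17)² = (31 + (0 + 1)*17)² = (31 + 1*17)² = (31 + 17)² = 48² = 2304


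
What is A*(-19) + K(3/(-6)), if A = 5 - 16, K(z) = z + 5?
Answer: 427/2 ≈ 213.50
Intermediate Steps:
K(z) = 5 + z
A = -11
A*(-19) + K(3/(-6)) = -11*(-19) + (5 + 3/(-6)) = 209 + (5 + 3*(-⅙)) = 209 + (5 - ½) = 209 + 9/2 = 427/2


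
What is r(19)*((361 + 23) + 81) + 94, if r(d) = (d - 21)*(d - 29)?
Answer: 9394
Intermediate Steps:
r(d) = (-29 + d)*(-21 + d) (r(d) = (-21 + d)*(-29 + d) = (-29 + d)*(-21 + d))
r(19)*((361 + 23) + 81) + 94 = (609 + 19² - 50*19)*((361 + 23) + 81) + 94 = (609 + 361 - 950)*(384 + 81) + 94 = 20*465 + 94 = 9300 + 94 = 9394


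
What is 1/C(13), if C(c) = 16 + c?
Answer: 1/29 ≈ 0.034483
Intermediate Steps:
1/C(13) = 1/(16 + 13) = 1/29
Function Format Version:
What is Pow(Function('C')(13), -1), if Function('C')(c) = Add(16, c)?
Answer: Rational(1, 29) ≈ 0.034483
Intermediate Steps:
Pow(Function('C')(13), -1) = Pow(Add(16, 13), -1) = Pow(29, -1) = Rational(1, 29)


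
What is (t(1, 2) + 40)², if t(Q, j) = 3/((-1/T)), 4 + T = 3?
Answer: 1849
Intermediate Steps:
T = -1 (T = -4 + 3 = -1)
t(Q, j) = 3 (t(Q, j) = 3/((-1/(-1))) = 3/((-1*(-1))) = 3/1 = 3*1 = 3)
(t(1, 2) + 40)² = (3 + 40)² = 43² = 1849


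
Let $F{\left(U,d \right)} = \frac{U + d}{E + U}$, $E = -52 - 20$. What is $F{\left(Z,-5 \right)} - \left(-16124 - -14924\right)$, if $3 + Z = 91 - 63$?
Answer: $\frac{56380}{47} \approx 1199.6$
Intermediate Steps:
$E = -72$
$Z = 25$ ($Z = -3 + \left(91 - 63\right) = -3 + 28 = 25$)
$F{\left(U,d \right)} = \frac{U + d}{-72 + U}$
$F{\left(Z,-5 \right)} - \left(-16124 - -14924\right) = \frac{25 - 5}{-72 + 25} - \left(-16124 - -14924\right) = \frac{1}{-47} \cdot 20 - \left(-16124 + 14924\right) = \left(- \frac{1}{47}\right) 20 - -1200 = - \frac{20}{47} + 1200 = \frac{56380}{47}$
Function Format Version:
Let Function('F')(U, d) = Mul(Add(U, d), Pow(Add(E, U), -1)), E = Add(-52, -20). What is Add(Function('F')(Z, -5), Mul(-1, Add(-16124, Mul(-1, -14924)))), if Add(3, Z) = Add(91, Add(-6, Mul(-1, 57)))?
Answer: Rational(56380, 47) ≈ 1199.6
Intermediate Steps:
E = -72
Z = 25 (Z = Add(-3, Add(91, Add(-6, Mul(-1, 57)))) = Add(-3, Add(91, Add(-6, -57))) = Add(-3, Add(91, -63)) = Add(-3, 28) = 25)
Function('F')(U, d) = Mul(Pow(Add(-72, U), -1), Add(U, d)) (Function('F')(U, d) = Mul(Add(U, d), Pow(Add(-72, U), -1)) = Mul(Pow(Add(-72, U), -1), Add(U, d)))
Add(Function('F')(Z, -5), Mul(-1, Add(-16124, Mul(-1, -14924)))) = Add(Mul(Pow(Add(-72, 25), -1), Add(25, -5)), Mul(-1, Add(-16124, Mul(-1, -14924)))) = Add(Mul(Pow(-47, -1), 20), Mul(-1, Add(-16124, 14924))) = Add(Mul(Rational(-1, 47), 20), Mul(-1, -1200)) = Add(Rational(-20, 47), 1200) = Rational(56380, 47)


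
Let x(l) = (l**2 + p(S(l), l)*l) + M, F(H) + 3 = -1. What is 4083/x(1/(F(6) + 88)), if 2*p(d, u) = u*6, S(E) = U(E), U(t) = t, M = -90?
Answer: -7202412/158759 ≈ -45.367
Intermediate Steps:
F(H) = -4 (F(H) = -3 - 1 = -4)
S(E) = E
p(d, u) = 3*u (p(d, u) = (u*6)/2 = (6*u)/2 = 3*u)
x(l) = -90 + 4*l**2 (x(l) = (l**2 + (3*l)*l) - 90 = (l**2 + 3*l**2) - 90 = 4*l**2 - 90 = -90 + 4*l**2)
4083/x(1/(F(6) + 88)) = 4083/(-90 + 4*(1/(-4 + 88))**2) = 4083/(-90 + 4*(1/84)**2) = 4083/(-90 + 4*(1/7056)) = 4083/(-90 + 1/1764) = 4083/(-158759/1764) = 4083*(-1764/158759) = -7202412/158759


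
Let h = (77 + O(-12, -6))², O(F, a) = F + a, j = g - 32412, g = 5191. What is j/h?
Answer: -27221/3481 ≈ -7.8199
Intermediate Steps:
j = -27221 (j = 5191 - 32412 = -27221)
h = 3481 (h = (77 + (-12 - 6))² = (77 - 18)² = 59² = 3481)
j/h = -27221/3481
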